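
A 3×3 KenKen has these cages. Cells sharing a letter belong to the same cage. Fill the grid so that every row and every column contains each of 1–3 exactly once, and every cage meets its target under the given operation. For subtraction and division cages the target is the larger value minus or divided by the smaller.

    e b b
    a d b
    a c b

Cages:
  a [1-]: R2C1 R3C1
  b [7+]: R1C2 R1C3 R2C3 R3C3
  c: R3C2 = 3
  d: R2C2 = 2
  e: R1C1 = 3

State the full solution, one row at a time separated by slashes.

3 1 2 / 1 2 3 / 2 3 1

Cage e is given; hence R1C1 = 3.
Cage b needs sum 7, so R1C2 = 1.
3 is placed in row 1, which forces R1C3 = 2.
Cage d is a single given cell, so R2C2 = 2.
Cage c is a single given cell, leaving R3C2 = 3.
Row 3 now contains 3, leaving R3C3 = 1.
2 is placed in row 2, which forces R2C1 = 1.
Column 3 already has 1; hence R2C3 = 3.
1 is placed in row 3, which forces R3C1 = 2.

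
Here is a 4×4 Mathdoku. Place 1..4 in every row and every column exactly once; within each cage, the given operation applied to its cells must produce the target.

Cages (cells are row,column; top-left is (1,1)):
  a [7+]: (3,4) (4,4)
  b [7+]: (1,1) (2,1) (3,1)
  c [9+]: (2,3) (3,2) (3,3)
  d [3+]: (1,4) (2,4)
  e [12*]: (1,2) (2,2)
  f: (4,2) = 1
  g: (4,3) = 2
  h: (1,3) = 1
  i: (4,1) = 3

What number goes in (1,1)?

4

Cage h is given; hence (1,3) = 1.
1 is placed in row 1, so (1,4) = 2.
2 is placed in column 4, leaving (2,4) = 1.
I is a freebie; hence (4,1) = 3.
F is a freebie, leaving (4,2) = 1.
Cage g is a single given cell, which forces (4,3) = 2.
3 is placed in row 4, so (4,4) = 4.
2 is placed in row 1, which forces (1,1) = 4.
Row 1 already has 4, which forces (1,2) = 3.
The 3 cells of cage b must have sum 7, which forces (2,1) = 2.
Column 2 already has 3, leaving (2,2) = 4.
Row 2 now contains 4, so (2,3) = 3.
The 3 cells of cage b must have sum 7; hence (3,1) = 1.
The 3 cells of cage c must have sum 9, so (3,2) = 2.
Column 3 now contains 3; hence (3,3) = 4.
Column 4 already has 4, so (3,4) = 3.
Completed grid: 4 3 1 2 / 2 4 3 1 / 1 2 4 3 / 3 1 2 4.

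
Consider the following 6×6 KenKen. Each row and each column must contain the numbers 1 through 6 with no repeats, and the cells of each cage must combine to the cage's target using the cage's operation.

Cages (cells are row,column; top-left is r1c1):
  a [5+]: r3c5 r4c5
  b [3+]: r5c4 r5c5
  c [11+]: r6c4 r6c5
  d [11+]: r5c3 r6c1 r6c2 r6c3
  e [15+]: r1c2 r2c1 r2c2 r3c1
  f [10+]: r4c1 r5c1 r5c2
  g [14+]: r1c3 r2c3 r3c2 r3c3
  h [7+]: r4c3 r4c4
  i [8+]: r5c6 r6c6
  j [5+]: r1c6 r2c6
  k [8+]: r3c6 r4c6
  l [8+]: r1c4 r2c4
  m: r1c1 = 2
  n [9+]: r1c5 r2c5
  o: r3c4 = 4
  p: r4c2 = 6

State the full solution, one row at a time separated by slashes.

Cage m is a single given cell; hence r1c1 = 2.
Cage o is given, leaving r3c4 = 4.
P is a freebie, leaving r4c2 = 6.
The only place for 1 in row 4 is r4c1.
In column 4, 1 can only go at r5c4, so r5c4 = 1.
Row 5 already has 1; hence r5c5 = 2.
Cage a needs two cells with sum 5, so r3c5 = 1.
Cage a needs two cells with sum 5, leaving r4c5 = 4.
The only place for 3 in row 4 is r4c6.
Cage k needs two cells with sum 8; hence r3c6 = 5.
The two cells of cage i must have sum 8, so r5c6 = 6.
The two cells of cage i must have sum 8; hence r6c6 = 2.
Cage d needs sum 11, so r5c3 = 3.
The only place for 6 in column 3 is r3c3.
6 is placed in row 3, so r3c1 = 3.
Row 3 now contains 3; hence r3c2 = 2.
Column 1 now contains 3; hence r6c1 = 4.
4 is placed in row 6; hence r6c3 = 1.
Cage g needs sum 14, leaving r1c3 = 4.
Row 1 now contains 4; hence r1c6 = 1.
Cage g has sum 14, which forces r2c3 = 2.
Column 6 already has 1, so r2c6 = 4.
2 is placed in column 3, so r4c3 = 5.
Row 4 already has 5, so r4c4 = 2.
Column 1 already has 4, so r5c1 = 5.
Cage f has sum 10, so r5c2 = 4.
Row 6 now contains 1, so r6c2 = 3.
Column 2 now contains 3, leaving r1c2 = 5.
Row 1 now contains 5, leaving r1c4 = 3.
Row 1 already has 3, leaving r1c5 = 6.
Column 1 now contains 5, which forces r2c1 = 6.
The 4 cells of cage e must have sum 15, which forces r2c2 = 1.
Column 4 now contains 3, which forces r2c4 = 5.
6 is placed in column 5, which forces r2c5 = 3.
Column 4 now contains 5, which forces r6c4 = 6.
6 is placed in column 5; hence r6c5 = 5.

2 5 4 3 6 1 / 6 1 2 5 3 4 / 3 2 6 4 1 5 / 1 6 5 2 4 3 / 5 4 3 1 2 6 / 4 3 1 6 5 2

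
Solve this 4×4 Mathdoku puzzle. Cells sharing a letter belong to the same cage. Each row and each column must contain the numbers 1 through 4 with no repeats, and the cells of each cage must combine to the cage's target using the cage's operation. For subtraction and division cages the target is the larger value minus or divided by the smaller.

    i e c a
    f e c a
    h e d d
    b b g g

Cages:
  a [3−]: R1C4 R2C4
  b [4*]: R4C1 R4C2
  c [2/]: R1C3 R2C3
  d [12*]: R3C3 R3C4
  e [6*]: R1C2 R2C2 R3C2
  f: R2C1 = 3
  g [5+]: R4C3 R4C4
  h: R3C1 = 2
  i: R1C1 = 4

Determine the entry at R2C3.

1

I is a freebie, so R1C1 = 4.
Row 1 already has 4, which forces R1C4 = 1.
Cage f is a single given cell, so R2C1 = 3.
Column 4 now contains 1, leaving R2C4 = 4.
H is a freebie, which forces R3C1 = 2.
Column 4 already has 4; hence R3C4 = 3.
Column 1 already has 4, leaving R4C1 = 1.
Row 4 already has 1, leaving R4C2 = 4.
3 is placed in column 4, so R4C4 = 2.
Cage e has product 6; hence R1C2 = 3.
1 is placed in row 1; hence R1C3 = 2.
Cage e needs product 6, so R2C2 = 2.
Cage c's pair has quotient 2, which forces R2C3 = 1.
Row 3 now contains 3, leaving R3C2 = 1.
Row 3 now contains 3, leaving R3C3 = 4.
Row 4 already has 2; hence R4C3 = 3.
Filled in: 4 3 2 1 / 3 2 1 4 / 2 1 4 3 / 1 4 3 2.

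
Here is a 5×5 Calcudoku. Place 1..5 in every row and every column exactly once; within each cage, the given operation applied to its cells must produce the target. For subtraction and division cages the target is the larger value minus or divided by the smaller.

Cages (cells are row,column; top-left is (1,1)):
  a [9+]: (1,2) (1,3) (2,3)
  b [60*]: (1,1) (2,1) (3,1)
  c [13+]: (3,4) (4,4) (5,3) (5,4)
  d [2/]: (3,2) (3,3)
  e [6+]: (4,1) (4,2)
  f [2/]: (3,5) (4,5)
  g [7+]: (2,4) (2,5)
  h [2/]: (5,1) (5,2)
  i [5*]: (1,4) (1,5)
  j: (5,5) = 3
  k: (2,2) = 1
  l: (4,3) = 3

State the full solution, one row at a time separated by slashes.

4 3 2 5 1 / 3 1 4 2 5 / 5 2 1 3 4 / 1 5 3 4 2 / 2 4 5 1 3

Cage k is a single given cell; hence (2,2) = 1.
Cage l is given; hence (4,3) = 3.
J is a freebie; hence (5,5) = 3.
Column 2 needs a 3, and only (1,2) is open for it.
Row 1 needs a 2, and only (1,3) is open for it.
Cage a has sum 9; hence (2,3) = 4.
The two cells of cage d must have quotient 2, which forces (3,2) = 2.
4 is placed in column 3, so (3,3) = 1.
1 is placed in row 3; hence (3,5) = 4.
Column 2 now contains 2, which forces (5,2) = 4.
1 is placed in column 3; hence (5,3) = 5.
Cage b needs product 60, leaving (1,1) = 4.
The two cells of cage e must have sum 6, so (4,1) = 1.
4 is placed in column 2; hence (4,2) = 5.
Cage f needs two cells with quotient 2; hence (4,5) = 2.
Cage h needs two cells with quotient 2, leaving (5,1) = 2.
2 is placed in row 5; hence (5,4) = 1.
1 is placed in column 4, leaving (1,4) = 5.
Cage i's pair has product 5, so (1,5) = 1.
Cage g needs two cells with sum 7, which forces (2,4) = 2.
Column 5 now contains 2, leaving (2,5) = 5.
The 4 cells of cage c must have sum 13, which forces (3,4) = 3.
Row 4 already has 2; hence (4,4) = 4.
Row 2 already has 5, so (2,1) = 3.
Row 3 already has 3, which forces (3,1) = 5.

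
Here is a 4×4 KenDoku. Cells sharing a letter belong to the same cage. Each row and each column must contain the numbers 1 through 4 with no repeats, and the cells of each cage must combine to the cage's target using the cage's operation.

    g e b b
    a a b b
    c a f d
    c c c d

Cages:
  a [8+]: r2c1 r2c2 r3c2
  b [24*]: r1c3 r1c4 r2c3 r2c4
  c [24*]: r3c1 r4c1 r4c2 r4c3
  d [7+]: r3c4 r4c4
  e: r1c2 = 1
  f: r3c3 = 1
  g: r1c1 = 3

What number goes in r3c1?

Cage g is given, leaving r1c1 = 3.
E is a freebie, which forces r1c2 = 1.
Cage f is given, leaving r3c3 = 1.
Cage b has product 24, leaving r2c3 = 3.
The 4 cells of cage b must have product 24, leaving r2c4 = 1.
The 4 cells of cage c must have product 24; hence r4c1 = 1.
Row 2 now contains 1, leaving r2c1 = 2.
Row 2 already has 3, leaving r2c2 = 4.
Column 1 already has 2, which forces r3c1 = 4.
The 3 cells of cage a must have sum 8; hence r3c2 = 2.
Row 3 now contains 4, leaving r3c4 = 3.
The 4 cells of cage c must have product 24, which forces r4c2 = 3.
Column 4 now contains 3; hence r4c4 = 4.
The 4 cells of cage b must have product 24, leaving r1c3 = 4.
Column 4 already has 4, leaving r1c4 = 2.
Row 4 now contains 4, so r4c3 = 2.
Filled in: 3 1 4 2 / 2 4 3 1 / 4 2 1 3 / 1 3 2 4.

4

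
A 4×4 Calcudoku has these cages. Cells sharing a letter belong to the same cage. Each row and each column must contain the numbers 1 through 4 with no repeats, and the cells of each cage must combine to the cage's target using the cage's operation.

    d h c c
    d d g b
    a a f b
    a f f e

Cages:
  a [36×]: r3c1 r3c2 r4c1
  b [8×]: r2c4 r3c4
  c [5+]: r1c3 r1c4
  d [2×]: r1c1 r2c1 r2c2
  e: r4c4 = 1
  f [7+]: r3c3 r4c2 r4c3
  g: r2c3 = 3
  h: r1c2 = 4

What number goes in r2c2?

1

The 3 cells of cage d must have product 2, so r1c1 = 1.
Cage h is a single given cell; hence r1c2 = 4.
Cage d needs product 2, leaving r2c1 = 2.
Cage d has product 2, leaving r2c2 = 1.
Cage g is given; hence r2c3 = 3.
Row 2 already has 2; hence r2c4 = 4.
Cage a needs product 36; hence r3c1 = 4.
The 3 cells of cage a must have product 36, which forces r3c2 = 3.
4 is placed in column 4, which forces r3c4 = 2.
The 3 cells of cage a must have product 36, which forces r4c1 = 3.
3 is placed in column 2, which forces r4c2 = 2.
Cage e is given, so r4c4 = 1.
3 is placed in column 3, which forces r1c3 = 2.
Column 4 now contains 2, which forces r1c4 = 3.
Row 3 now contains 2, which forces r3c3 = 1.
1 is placed in row 4, which forces r4c3 = 4.
Filled in: 1 4 2 3 / 2 1 3 4 / 4 3 1 2 / 3 2 4 1.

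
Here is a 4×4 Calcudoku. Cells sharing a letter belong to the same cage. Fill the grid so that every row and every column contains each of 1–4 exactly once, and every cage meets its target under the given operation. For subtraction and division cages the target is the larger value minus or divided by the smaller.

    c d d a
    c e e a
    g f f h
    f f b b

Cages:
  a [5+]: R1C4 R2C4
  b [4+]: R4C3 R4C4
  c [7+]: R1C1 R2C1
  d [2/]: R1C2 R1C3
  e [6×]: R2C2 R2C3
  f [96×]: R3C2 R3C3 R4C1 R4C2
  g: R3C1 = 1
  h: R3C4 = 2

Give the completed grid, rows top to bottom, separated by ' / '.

3 1 2 4 / 4 2 3 1 / 1 3 4 2 / 2 4 1 3

G is a freebie; hence R3C1 = 1.
Cage h is given, which forces R3C4 = 2.
Row 1 needs a 3, and only R1C1 is open for it.
Column 1 already has 3, leaving R2C1 = 4.
Row 2 already has 4, which forces R2C4 = 1.
Column 1 already has 4, which forces R4C1 = 2.
Row 4 now contains 2; hence R4C2 = 4.
Column 4 now contains 1, so R4C4 = 3.
Column 4 now contains 1, which forces R1C4 = 4.
Column 2 now contains 4, leaving R3C2 = 3.
Cage f needs product 96, so R3C3 = 4.
3 is placed in row 4, so R4C3 = 1.
Cage d needs two cells with quotient 2, leaving R1C2 = 1.
Column 3 now contains 1, leaving R1C3 = 2.
3 is placed in column 2, leaving R2C2 = 2.
Cage e's pair has product 6, which forces R2C3 = 3.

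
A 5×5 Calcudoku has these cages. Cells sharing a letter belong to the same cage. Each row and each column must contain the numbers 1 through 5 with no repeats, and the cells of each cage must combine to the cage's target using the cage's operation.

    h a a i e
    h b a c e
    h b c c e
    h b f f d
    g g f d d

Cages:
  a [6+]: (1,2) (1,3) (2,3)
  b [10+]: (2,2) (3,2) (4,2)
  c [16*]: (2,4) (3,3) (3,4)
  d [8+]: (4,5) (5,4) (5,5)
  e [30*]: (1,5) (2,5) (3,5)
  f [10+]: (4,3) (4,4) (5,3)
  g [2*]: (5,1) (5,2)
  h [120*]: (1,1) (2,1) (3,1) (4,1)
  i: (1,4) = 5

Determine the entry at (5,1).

Cage i is given, so (1,4) = 5.
Column 1 needs a 1, and only (5,1) is open for it.
1 is placed in row 5, leaving (5,2) = 2.
Cage d needs sum 8, leaving (4,5) = 1.
Row 5 needs a 5, and only (5,3) is open for it.
Column 2 needs a 3, and only (1,2) is open for it.
Row 1 now contains 3; hence (1,5) = 2.
Row 1 now contains 2, which forces (1,1) = 4.
Row 1 now contains 2; hence (1,3) = 1.
Cage a has sum 6, which forces (2,3) = 2.
2 is placed in row 2, so (2,4) = 4.
Column 3 now contains 2, which forces (3,3) = 4.
4 is placed in column 4, so (3,4) = 1.
Column 3 now contains 2, so (4,3) = 3.
Row 4 now contains 3, leaving (4,4) = 2.
4 is placed in column 4, which forces (5,4) = 3.
3 is placed in row 5, so (5,5) = 4.
Cage h has product 120; hence (2,1) = 3.
Cage b needs sum 10, which forces (2,2) = 1.
Row 2 already has 3; hence (2,5) = 5.
The 4 cells of cage h must have product 120, so (3,1) = 2.
Row 3 now contains 1, which forces (3,2) = 5.
Column 5 already has 5, so (3,5) = 3.
Row 4 now contains 2; hence (4,1) = 5.
Cage b has sum 10, leaving (4,2) = 4.
Completed grid: 4 3 1 5 2 / 3 1 2 4 5 / 2 5 4 1 3 / 5 4 3 2 1 / 1 2 5 3 4.

1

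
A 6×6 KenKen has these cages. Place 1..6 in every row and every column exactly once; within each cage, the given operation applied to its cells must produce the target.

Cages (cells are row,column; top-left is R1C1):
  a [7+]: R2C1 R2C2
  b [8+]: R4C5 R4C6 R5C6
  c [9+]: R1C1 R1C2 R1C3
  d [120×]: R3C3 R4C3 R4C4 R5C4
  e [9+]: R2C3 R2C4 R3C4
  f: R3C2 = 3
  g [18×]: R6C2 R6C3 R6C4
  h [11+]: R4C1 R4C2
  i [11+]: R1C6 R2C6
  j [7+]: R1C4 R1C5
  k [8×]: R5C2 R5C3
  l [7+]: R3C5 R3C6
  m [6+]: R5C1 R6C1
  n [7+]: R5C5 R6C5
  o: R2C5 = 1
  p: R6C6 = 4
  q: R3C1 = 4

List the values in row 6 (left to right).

5 6 3 1 2 4

Cage o is given, so R2C5 = 1.
Q is a freebie; hence R3C1 = 4.
Cage f is given; hence R3C2 = 3.
Cage p is given; hence R6C6 = 4.
Row 5 needs a 6, and only R5C4 is open for it.
Row 3 needs a 6, and only R3C5 is open for it.
Cage l's pair has sum 7; hence R3C6 = 1.
Row 3 already has 1; hence R3C4 = 2.
The 3 cells of cage b must have sum 8, leaving R4C5 = 3.
Cage b has sum 8, which forces R4C6 = 2.
Cage b needs sum 8, which forces R5C6 = 3.
Row 3 now contains 2, which forces R3C3 = 5.
The only place for 6 in row 2 is R2C6.
Column 6 already has 6, leaving R1C6 = 5.
5 is placed in row 1, so R1C4 = 3.
The two cells of cage j must have sum 7, so R1C5 = 4.
Column 4 now contains 3; hence R6C4 = 1.
Cage d needs product 120; hence R4C3 = 1.
1 is placed in column 4, so R4C4 = 4.
Cage m's pair has sum 6, so R5C1 = 1.
Row 6 already has 1, so R6C1 = 5.
Row 6 already has 1, leaving R6C2 = 6.
Cage g needs product 18, leaving R6C3 = 3.
5 is placed in row 6, which forces R6C5 = 2.
Cage c has sum 9, which forces R1C2 = 1.
3 is placed in column 3; hence R2C3 = 2.
Column 4 now contains 4, which forces R2C4 = 5.
Column 1 now contains 5, so R4C1 = 6.
Column 2 already has 6; hence R4C2 = 5.
Column 3 already has 2, so R5C3 = 4.
2 is placed in column 5; hence R5C5 = 5.
Column 1 now contains 6; hence R1C1 = 2.
Column 3 already has 2, so R1C3 = 6.
Row 2 already has 2; hence R2C1 = 3.
Row 2 now contains 5, which forces R2C2 = 4.
Row 5 now contains 4, leaving R5C2 = 2.
Filled in: 2 1 6 3 4 5 / 3 4 2 5 1 6 / 4 3 5 2 6 1 / 6 5 1 4 3 2 / 1 2 4 6 5 3 / 5 6 3 1 2 4.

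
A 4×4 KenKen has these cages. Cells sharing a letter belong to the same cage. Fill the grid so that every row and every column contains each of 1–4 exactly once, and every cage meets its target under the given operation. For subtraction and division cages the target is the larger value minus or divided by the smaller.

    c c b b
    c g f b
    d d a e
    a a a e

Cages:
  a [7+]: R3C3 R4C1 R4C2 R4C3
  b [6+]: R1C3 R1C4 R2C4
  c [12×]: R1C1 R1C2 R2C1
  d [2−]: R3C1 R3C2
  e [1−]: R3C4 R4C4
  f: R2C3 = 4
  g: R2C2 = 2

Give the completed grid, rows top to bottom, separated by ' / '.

4 1 3 2 / 3 2 4 1 / 2 4 1 3 / 1 3 2 4

G is a freebie, so R2C2 = 2.
F is a freebie, leaving R2C3 = 4.
Cage a needs sum 7; hence R3C3 = 1.
The two cells of cage d must have difference 2, leaving R3C1 = 2.
The two cells of cage d must have difference 2, so R3C2 = 4.
Row 3 now contains 4; hence R3C4 = 3.
Cage c has product 12, so R1C1 = 4.
Cage b has sum 6, which forces R1C3 = 3.
The 3 cells of cage b must have sum 6; hence R1C4 = 2.
3 is placed in column 4, which forces R2C4 = 1.
Cage a has sum 7; hence R4C3 = 2.
Column 4 now contains 2, so R4C4 = 4.
Row 1 now contains 3, leaving R1C2 = 1.
1 is placed in row 2; hence R2C1 = 3.
3 is placed in column 1, which forces R4C1 = 1.
1 is placed in column 2, which forces R4C2 = 3.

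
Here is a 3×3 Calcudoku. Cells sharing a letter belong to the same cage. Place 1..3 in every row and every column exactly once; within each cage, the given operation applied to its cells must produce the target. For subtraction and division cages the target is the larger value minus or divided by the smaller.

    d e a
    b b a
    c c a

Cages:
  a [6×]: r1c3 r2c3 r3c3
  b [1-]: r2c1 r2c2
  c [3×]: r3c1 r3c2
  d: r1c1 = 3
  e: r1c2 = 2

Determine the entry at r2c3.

3

Cage d is given, so r1c1 = 3.
Cage e is a single given cell, so r1c2 = 2.
Row 1 already has 2; hence r1c3 = 1.
Column 1 now contains 3, which forces r3c1 = 1.
Row 3 now contains 1, leaving r3c2 = 3.
Row 3 now contains 3; hence r3c3 = 2.
1 is placed in column 1, leaving r2c1 = 2.
Column 2 already has 3, which forces r2c2 = 1.
Column 3 now contains 2; hence r2c3 = 3.
Filled in: 3 2 1 / 2 1 3 / 1 3 2.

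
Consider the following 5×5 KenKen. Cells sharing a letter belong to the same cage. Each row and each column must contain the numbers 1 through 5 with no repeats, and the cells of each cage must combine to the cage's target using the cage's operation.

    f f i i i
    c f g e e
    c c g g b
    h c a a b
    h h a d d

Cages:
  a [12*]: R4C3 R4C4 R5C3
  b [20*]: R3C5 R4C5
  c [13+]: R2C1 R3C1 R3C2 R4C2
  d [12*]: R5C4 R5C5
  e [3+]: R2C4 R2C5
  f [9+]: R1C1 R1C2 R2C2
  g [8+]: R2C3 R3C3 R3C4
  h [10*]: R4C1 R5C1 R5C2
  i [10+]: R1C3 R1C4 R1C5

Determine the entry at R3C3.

2

Column 4 needs a 5, and only R1C4 is open for it.
The only place for 5 in column 3 is R2C3.
Cage a needs product 12, which forces R5C3 = 1.
Cage d's pair has product 12, leaving R5C4 = 4.
R3C5 and R4C5 in column 5 are {4, 5}, so R5C5 = 3.
Column 3 already has 1, which forces R3C3 = 2.
Cage g needs sum 8, so R3C4 = 1.
Cage h has product 10, which forces R4C1 = 1.
Row 4 now contains 1, so R4C2 = 2.
Cage a needs product 12, leaving R4C3 = 4.
4 is placed in column 4, leaving R4C4 = 3.
Row 4 now contains 4, so R4C5 = 5.
2 is placed in column 2; hence R5C2 = 5.
Column 3 already has 4, so R1C3 = 3.
Cage i needs sum 10, which forces R1C5 = 2.
1 is placed in column 4; hence R2C4 = 2.
Cage e's pair has sum 3, so R2C5 = 1.
5 is placed in column 5, leaving R3C5 = 4.
Row 5 already has 5, which forces R5C1 = 2.
2 is placed in row 1, leaving R1C1 = 4.
Cage f needs sum 9, leaving R1C2 = 1.
Cage c has sum 13; hence R2C1 = 3.
Cage f has sum 9, which forces R2C2 = 4.
Cage c has sum 13, so R3C1 = 5.
4 is placed in row 3, which forces R3C2 = 3.
Filled in: 4 1 3 5 2 / 3 4 5 2 1 / 5 3 2 1 4 / 1 2 4 3 5 / 2 5 1 4 3.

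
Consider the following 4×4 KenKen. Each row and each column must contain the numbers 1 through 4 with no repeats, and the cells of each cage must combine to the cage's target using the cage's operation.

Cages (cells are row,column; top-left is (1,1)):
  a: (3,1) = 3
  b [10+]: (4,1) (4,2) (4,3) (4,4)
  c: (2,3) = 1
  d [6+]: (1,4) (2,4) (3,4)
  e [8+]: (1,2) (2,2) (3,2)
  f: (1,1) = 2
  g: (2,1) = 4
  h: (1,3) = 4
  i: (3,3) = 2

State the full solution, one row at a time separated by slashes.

2 1 4 3 / 4 3 1 2 / 3 4 2 1 / 1 2 3 4

Cage f is a single given cell; hence (1,1) = 2.
H is a freebie, which forces (1,3) = 4.
G is a freebie, so (2,1) = 4.
Cage c is given, leaving (2,3) = 1.
Cage a is given; hence (3,1) = 3.
Cage i is given; hence (3,3) = 2.
2 is placed in row 3; hence (3,4) = 1.
Column 1 already has 3, leaving (4,1) = 1.
Column 3 now contains 2, so (4,3) = 3.
Cage e needs sum 8, leaving (1,2) = 1.
Column 4 already has 1, which forces (1,4) = 3.
1 is placed in row 2, which forces (2,2) = 3.
Cage d needs sum 6, leaving (2,4) = 2.
1 is placed in row 3, which forces (3,2) = 4.
Column 2 already has 4, which forces (4,2) = 2.
2 is placed in column 4, so (4,4) = 4.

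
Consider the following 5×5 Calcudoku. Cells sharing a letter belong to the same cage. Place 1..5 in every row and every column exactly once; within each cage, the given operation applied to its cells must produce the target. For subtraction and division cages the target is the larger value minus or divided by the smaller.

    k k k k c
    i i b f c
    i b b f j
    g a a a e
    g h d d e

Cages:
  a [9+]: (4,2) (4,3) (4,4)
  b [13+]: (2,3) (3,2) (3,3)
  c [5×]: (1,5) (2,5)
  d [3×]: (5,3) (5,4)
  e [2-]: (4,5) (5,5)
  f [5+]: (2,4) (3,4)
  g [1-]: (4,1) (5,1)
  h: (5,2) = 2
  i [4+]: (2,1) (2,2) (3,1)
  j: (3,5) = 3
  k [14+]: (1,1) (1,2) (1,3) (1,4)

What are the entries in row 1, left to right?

3 5 2 4 1

Cage i has sum 4, so (2,1) = 2.
Cage i needs sum 4; hence (2,2) = 1.
1 is placed in row 2, so (2,5) = 5.
Cage i needs sum 4, leaving (3,1) = 1.
Cage j is a single given cell, which forces (3,5) = 3.
Cage h is given; hence (5,2) = 2.
Column 5 already has 5, leaving (1,5) = 1.
Row 2 already has 5, leaving (2,3) = 4.
The two cells of cage f must have sum 5, leaving (2,4) = 3.
Cage b has sum 13, so (3,2) = 4.
Row 3 already has 3, so (3,3) = 5.
Cage f's pair has sum 5, so (3,4) = 2.
Cage e's pair has difference 2, which forces (4,5) = 2.
Column 4 already has 3, leaving (5,4) = 1.
Cage e's pair has difference 2, leaving (5,5) = 4.
Cage k needs sum 14, so (1,3) = 2.
Cage g needs two cells with difference 1; hence (4,1) = 4.
Cage a needs sum 9, so (4,2) = 3.
Cage a has sum 9, leaving (4,3) = 1.
Cage a has sum 9; hence (4,4) = 5.
1 is placed in row 5, so (5,3) = 3.
Cage k needs sum 14, leaving (1,1) = 3.
Column 2 already has 3, leaving (1,2) = 5.
5 is placed in column 4, so (1,4) = 4.
3 is placed in row 5, leaving (5,1) = 5.
The full grid is 3 5 2 4 1 / 2 1 4 3 5 / 1 4 5 2 3 / 4 3 1 5 2 / 5 2 3 1 4.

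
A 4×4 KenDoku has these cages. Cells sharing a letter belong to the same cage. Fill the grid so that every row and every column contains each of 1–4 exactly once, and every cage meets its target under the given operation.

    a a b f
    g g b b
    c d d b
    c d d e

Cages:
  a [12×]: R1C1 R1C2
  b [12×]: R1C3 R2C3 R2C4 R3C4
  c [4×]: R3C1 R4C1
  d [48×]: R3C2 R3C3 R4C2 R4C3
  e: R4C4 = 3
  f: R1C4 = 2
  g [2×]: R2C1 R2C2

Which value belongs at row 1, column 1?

Cage f is given, so R1C4 = 2.
E is a freebie, which forces R4C4 = 3.
The only place for 1 in row 1 is R1C3.
1 is placed in column 3, which forces R2C3 = 3.
Column 3 already has 3; hence R3C3 = 2.
Column 3 now contains 2, leaving R4C3 = 4.
Cage c's pair has product 4, so R3C1 = 4.
The 4 cells of cage d must have product 48; hence R3C2 = 3.
Row 3 already has 4, leaving R3C4 = 1.
4 is placed in row 4; hence R4C1 = 1.
The 4 cells of cage d must have product 48, which forces R4C2 = 2.
Column 1 already has 4, so R1C1 = 3.
Column 2 now contains 3, leaving R1C2 = 4.
1 is placed in column 1; hence R2C1 = 2.
Column 2 now contains 2; hence R2C2 = 1.
Column 4 now contains 1, leaving R2C4 = 4.
Filled in: 3 4 1 2 / 2 1 3 4 / 4 3 2 1 / 1 2 4 3.

3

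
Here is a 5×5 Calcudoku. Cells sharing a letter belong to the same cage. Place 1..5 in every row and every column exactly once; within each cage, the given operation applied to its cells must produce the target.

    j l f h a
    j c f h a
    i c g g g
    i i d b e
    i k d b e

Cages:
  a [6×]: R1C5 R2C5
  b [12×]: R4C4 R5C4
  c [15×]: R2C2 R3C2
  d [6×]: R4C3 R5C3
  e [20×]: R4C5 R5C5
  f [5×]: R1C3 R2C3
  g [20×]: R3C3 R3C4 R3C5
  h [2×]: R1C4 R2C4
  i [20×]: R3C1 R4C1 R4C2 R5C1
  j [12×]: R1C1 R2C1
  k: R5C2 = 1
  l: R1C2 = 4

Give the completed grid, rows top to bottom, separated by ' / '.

Cage l is given; hence R1C2 = 4.
Cage k is a single given cell; hence R5C2 = 1.
Row 1 already has 4; hence R1C1 = 3.
3 is placed in row 1, which forces R1C5 = 2.
Cage j needs two cells with product 12; hence R2C1 = 4.
Column 5 now contains 2; hence R2C5 = 3.
Column 2 now contains 1, so R4C2 = 2.
Row 4 already has 2, leaving R4C3 = 3.
Row 4 already has 3, which forces R4C4 = 4.
Row 4 now contains 4, leaving R4C5 = 5.
Column 3 already has 3, so R5C3 = 2.
Column 4 now contains 4, which forces R5C4 = 3.
5 is placed in column 5, leaving R5C5 = 4.
2 is placed in row 1, so R1C4 = 1.
Row 2 now contains 3; hence R2C2 = 5.
5 is placed in row 2, which forces R2C3 = 1.
Cage h's pair has product 2, leaving R2C4 = 2.
The 4 cells of cage i must have product 20, so R3C1 = 2.
The two cells of cage c must have product 15, leaving R3C2 = 3.
Cage g has product 20; hence R3C3 = 4.
Cage g has product 20, leaving R3C4 = 5.
Column 5 already has 4, so R3C5 = 1.
Row 4 now contains 5, which forces R4C1 = 1.
Row 5 already has 2, which forces R5C1 = 5.
Row 1 now contains 1, leaving R1C3 = 5.

3 4 5 1 2 / 4 5 1 2 3 / 2 3 4 5 1 / 1 2 3 4 5 / 5 1 2 3 4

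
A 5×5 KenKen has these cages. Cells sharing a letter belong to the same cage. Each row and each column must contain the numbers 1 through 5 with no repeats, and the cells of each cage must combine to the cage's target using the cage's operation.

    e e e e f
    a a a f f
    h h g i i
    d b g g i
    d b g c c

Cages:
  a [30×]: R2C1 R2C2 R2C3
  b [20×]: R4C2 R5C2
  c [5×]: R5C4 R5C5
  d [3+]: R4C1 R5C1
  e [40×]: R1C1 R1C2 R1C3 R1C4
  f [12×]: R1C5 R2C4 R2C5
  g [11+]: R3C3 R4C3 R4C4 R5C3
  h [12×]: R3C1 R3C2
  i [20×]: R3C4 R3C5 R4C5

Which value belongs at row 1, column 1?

In row 1, 3 can only go at R1C5, so R1C5 = 3.
The only place for 3 in row 5 is R5C3.
In row 4, 3 can only go at R4C4, so R4C4 = 3.
In row 3, 2 can only go at R3C4, so R3C4 = 2.
Cage i needs product 20, which forces R3C5 = 5.
Cage i needs product 20, which forces R4C5 = 2.
Column 5 now contains 5, which forces R5C5 = 1.
The 3 cells of cage f must have product 12; hence R2C4 = 1.
1 is placed in column 5; hence R2C5 = 4.
2 is placed in row 4, so R4C1 = 1.
1 is placed in row 4, which forces R4C3 = 4.
Row 5 now contains 1, leaving R5C1 = 2.
Row 5 now contains 1, so R5C4 = 5.
The 4 cells of cage e must have product 40; hence R1C1 = 5.
5 is placed in column 4, so R1C4 = 4.
Column 1 now contains 5, so R2C1 = 3.
3 is placed in column 1; hence R3C1 = 4.
4 is placed in row 3, so R3C2 = 3.
4 is placed in column 3; hence R3C3 = 1.
Row 4 now contains 4, which forces R4C2 = 5.
Row 5 now contains 5, leaving R5C2 = 4.
Cage e needs product 40; hence R1C2 = 1.
1 is placed in column 3, so R1C3 = 2.
Column 2 already has 5, leaving R2C2 = 2.
The 3 cells of cage a must have product 30, so R2C3 = 5.
Filled in: 5 1 2 4 3 / 3 2 5 1 4 / 4 3 1 2 5 / 1 5 4 3 2 / 2 4 3 5 1.

5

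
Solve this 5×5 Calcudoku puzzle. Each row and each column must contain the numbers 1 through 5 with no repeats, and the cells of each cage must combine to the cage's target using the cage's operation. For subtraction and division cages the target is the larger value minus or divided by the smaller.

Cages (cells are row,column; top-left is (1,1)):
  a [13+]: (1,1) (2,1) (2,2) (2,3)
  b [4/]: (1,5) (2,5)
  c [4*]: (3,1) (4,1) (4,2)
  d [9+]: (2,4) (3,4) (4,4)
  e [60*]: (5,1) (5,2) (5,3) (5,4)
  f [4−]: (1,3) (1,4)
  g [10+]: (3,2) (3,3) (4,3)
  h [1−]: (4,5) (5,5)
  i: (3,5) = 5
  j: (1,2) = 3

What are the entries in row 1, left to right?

2 3 1 5 4

Cage j is given, so (1,2) = 3.
Cage i is given; hence (3,5) = 5.
In row 1, 2 can only go at (1,1), so (1,1) = 2.
Column 1 already has 2, leaving (3,1) = 1.
The 3 cells of cage c must have product 4, so (4,1) = 4.
Cage c has product 4; hence (4,2) = 1.
4 is placed in row 4, leaving (4,3) = 5.
Column 3 already has 5, leaving (1,3) = 1.
Cage f needs two cells with difference 4; hence (1,4) = 5.
Row 1 now contains 1, which forces (1,5) = 4.
Column 1 already has 4, leaving (2,1) = 5.
Column 5 already has 4; hence (2,5) = 1.
Cage g has sum 10, which forces (3,2) = 2.
Cage g has sum 10, so (3,3) = 3.
Row 3 already has 3, leaving (3,4) = 4.
5 is placed in column 1, leaving (5,1) = 3.
Column 3 already has 3, which forces (5,3) = 4.
Row 5 now contains 3, so (5,4) = 1.
Row 5 now contains 3; hence (5,5) = 2.
Column 2 already has 2; hence (2,2) = 4.
4 is placed in column 3, which forces (2,3) = 2.
2 is placed in row 2; hence (2,4) = 3.
3 is placed in column 4, so (4,4) = 2.
Column 5 now contains 2; hence (4,5) = 3.
4 is placed in row 5, so (5,2) = 5.
Filled in: 2 3 1 5 4 / 5 4 2 3 1 / 1 2 3 4 5 / 4 1 5 2 3 / 3 5 4 1 2.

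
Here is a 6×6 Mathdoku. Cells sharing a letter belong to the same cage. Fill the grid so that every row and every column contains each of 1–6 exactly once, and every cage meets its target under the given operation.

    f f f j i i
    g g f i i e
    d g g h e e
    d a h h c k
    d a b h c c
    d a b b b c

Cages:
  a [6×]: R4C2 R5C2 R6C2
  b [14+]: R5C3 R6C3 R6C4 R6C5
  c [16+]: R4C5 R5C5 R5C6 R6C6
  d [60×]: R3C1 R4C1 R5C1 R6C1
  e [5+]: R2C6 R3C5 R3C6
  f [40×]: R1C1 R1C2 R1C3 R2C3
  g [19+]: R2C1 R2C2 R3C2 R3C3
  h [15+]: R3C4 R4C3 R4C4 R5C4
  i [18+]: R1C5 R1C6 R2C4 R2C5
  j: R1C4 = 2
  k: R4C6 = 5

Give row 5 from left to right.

5 3 4 1 6 2

Cage j is given, so R1C4 = 2.
Cage k is a single given cell, so R4C6 = 5.
Cage f has product 40, which forces R2C3 = 2.
2 is placed in row 2, which forces R2C6 = 1.
Column 6 already has 1, which forces R3C6 = 3.
Cage e has sum 5; hence R3C5 = 1.
In row 1, 3 can only go at R1C5, so R1C5 = 3.
In row 1, 6 can only go at R1C6, so R1C6 = 6.
In column 5, 2 can only go at R6C5, so R6C5 = 2.
The 4 cells of cage c must have sum 16, so R5C6 = 2.
Row 6 now contains 2, so R6C6 = 4.
Cage a needs product 6; hence R4C2 = 2.
Row 3 needs a 2, and only R3C1 is open for it.
In column 1, 3 can only go at R2C1, so R2C1 = 3.
The only place for 6 in row 2 is R2C2.
Column 2 already has 6; hence R3C2 = 4.
Cage g needs sum 19; hence R3C3 = 6.
Row 3 already has 6; hence R3C4 = 5.
Column 4 now contains 5, which forces R2C4 = 4.
The 4 cells of cage i must have sum 18, leaving R2C5 = 5.
Row 4 needs a 4, and only R4C5 is open for it.
Column 5 already has 4, which forces R5C5 = 6.
The 4 cells of cage h must have sum 15, which forces R4C4 = 6.
Column 4 already has 6, leaving R6C4 = 3.
Row 4 already has 6, leaving R4C1 = 1.
Cage h has sum 15, leaving R4C3 = 3.
The 4 cells of cage d must have product 60, which forces R5C1 = 5.
The 3 cells of cage a must have product 6, leaving R5C2 = 3.
Cage b needs sum 14, so R5C3 = 4.
3 is placed in column 4, so R5C4 = 1.
Cage d has product 60, which forces R6C1 = 6.
Row 6 already has 3, which forces R6C2 = 1.
Cage b has sum 14, so R6C3 = 5.
5 is placed in column 1, leaving R1C1 = 4.
Column 2 already has 1, leaving R1C2 = 5.
5 is placed in column 3, so R1C3 = 1.
The full grid is 4 5 1 2 3 6 / 3 6 2 4 5 1 / 2 4 6 5 1 3 / 1 2 3 6 4 5 / 5 3 4 1 6 2 / 6 1 5 3 2 4.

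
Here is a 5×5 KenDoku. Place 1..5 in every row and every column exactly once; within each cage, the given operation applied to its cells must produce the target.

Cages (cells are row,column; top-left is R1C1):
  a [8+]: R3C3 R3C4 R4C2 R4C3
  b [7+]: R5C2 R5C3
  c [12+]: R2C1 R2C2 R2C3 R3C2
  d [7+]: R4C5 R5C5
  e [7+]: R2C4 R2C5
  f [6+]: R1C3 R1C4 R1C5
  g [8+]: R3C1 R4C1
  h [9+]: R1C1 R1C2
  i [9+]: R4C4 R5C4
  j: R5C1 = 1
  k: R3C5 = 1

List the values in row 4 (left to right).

Cage k is given; hence R3C5 = 1.
Cage j is given, leaving R5C1 = 1.
The only place for 4 in row 3 is R3C2.
The two cells of cage h must have sum 9, which forces R1C1 = 4.
4 is placed in column 2; hence R1C2 = 5.
The only place for 5 in row 3 is R3C1.
The 4 cells of cage c must have sum 12; hence R2C2 = 1.
Column 1 now contains 5, so R4C1 = 3.
1 is placed in column 2; hence R4C2 = 2.
Row 4 already has 2; hence R4C3 = 1.
Column 2 now contains 2, so R5C2 = 3.
Cage f has sum 6, so R1C4 = 1.
Column 1 already has 3, so R2C1 = 2.
Cage c needs sum 12; hence R2C3 = 5.
The two cells of cage d must have sum 7, which forces R4C5 = 5.
Cage b needs two cells with sum 7, leaving R5C3 = 4.
4 is placed in row 5; hence R5C4 = 5.
The two cells of cage d must have sum 7, so R5C5 = 2.
The 3 cells of cage f must have sum 6, which forces R1C3 = 2.
Column 5 already has 2; hence R1C5 = 3.
3 is placed in column 5; hence R2C5 = 4.
Column 3 already has 2, leaving R3C3 = 3.
Row 3 now contains 3, which forces R3C4 = 2.
5 is placed in row 4, which forces R4C4 = 4.
Row 2 now contains 4; hence R2C4 = 3.
The full grid is 4 5 2 1 3 / 2 1 5 3 4 / 5 4 3 2 1 / 3 2 1 4 5 / 1 3 4 5 2.

3 2 1 4 5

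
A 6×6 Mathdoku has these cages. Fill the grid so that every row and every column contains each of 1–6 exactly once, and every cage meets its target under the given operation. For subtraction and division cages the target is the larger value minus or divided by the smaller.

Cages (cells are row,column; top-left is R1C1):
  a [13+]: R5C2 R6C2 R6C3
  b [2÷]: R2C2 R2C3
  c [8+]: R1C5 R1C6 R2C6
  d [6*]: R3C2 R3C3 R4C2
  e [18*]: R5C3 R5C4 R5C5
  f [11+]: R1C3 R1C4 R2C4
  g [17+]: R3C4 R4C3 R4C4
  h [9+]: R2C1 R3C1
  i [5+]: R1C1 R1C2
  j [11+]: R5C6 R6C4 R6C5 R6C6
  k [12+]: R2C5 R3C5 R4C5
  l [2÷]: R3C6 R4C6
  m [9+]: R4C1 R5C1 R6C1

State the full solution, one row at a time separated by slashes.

The 3 cells of cage g must have sum 17, so R3C4 = 6.
The 3 cells of cage g must have sum 17, which forces R4C3 = 6.
Cage g has sum 17; hence R4C4 = 5.
The 3 cells of cage e must have product 18, so R5C5 = 6.
The only place for 6 in row 1 is R1C6.
Cage c has sum 8, so R1C5 = 1.
Cage c needs sum 8, so R2C6 = 1.
In row 1, 5 can only go at R1C3, so R1C3 = 5.
The only place for 4 in row 1 is R1C4.
Column 4 already has 4; hence R2C4 = 2.
The two cells of cage b must have quotient 2; hence R2C2 = 6.
Cage b needs two cells with quotient 2, which forces R2C3 = 3.
Column 3 now contains 3, which forces R5C3 = 1.
Row 5 now contains 1, so R5C4 = 3.
Column 2 already has 6; hence R6C2 = 5.
3 is placed in column 4, which forces R6C4 = 1.
Column 3 already has 1; hence R3C3 = 2.
Row 3 now contains 2, so R3C6 = 4.
Column 6 now contains 4, so R4C6 = 2.
Column 2 already has 5, leaving R5C2 = 4.
Column 6 now contains 4, leaving R5C6 = 5.
Cage a needs sum 13; hence R6C3 = 4.
Column 6 already has 2, so R6C6 = 3.
Cage h's pair has sum 9, leaving R2C1 = 4.
Row 2 now contains 4, so R2C5 = 5.
Row 3 now contains 4, which forces R3C1 = 5.
Column 5 now contains 5; hence R3C5 = 3.
The 3 cells of cage m must have sum 9, which forces R4C1 = 1.
Row 4 already has 1, leaving R4C2 = 3.
Column 5 now contains 3, leaving R4C5 = 4.
Row 5 already has 5; hence R5C1 = 2.
Cage m has sum 9, leaving R6C1 = 6.
3 is placed in row 6, which forces R6C5 = 2.
Column 1 now contains 2, leaving R1C1 = 3.
Column 2 now contains 3, leaving R1C2 = 2.
Row 3 already has 3, which forces R3C2 = 1.

3 2 5 4 1 6 / 4 6 3 2 5 1 / 5 1 2 6 3 4 / 1 3 6 5 4 2 / 2 4 1 3 6 5 / 6 5 4 1 2 3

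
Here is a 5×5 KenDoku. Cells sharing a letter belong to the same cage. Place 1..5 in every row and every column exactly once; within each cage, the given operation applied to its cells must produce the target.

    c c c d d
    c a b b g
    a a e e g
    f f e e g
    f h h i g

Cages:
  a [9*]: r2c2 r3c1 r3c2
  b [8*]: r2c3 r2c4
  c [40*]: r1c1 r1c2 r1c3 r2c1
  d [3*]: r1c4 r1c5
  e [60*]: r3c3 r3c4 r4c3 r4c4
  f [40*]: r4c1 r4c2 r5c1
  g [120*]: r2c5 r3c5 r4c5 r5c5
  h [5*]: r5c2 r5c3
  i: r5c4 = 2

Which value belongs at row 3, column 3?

The 3 cells of cage a must have product 9, leaving r2c2 = 3.
The 3 cells of cage a must have product 9, so r3c1 = 3.
The 3 cells of cage a must have product 9, so r3c2 = 1.
Column 2 now contains 1, so r5c2 = 5.
Row 5 already has 5, so r5c3 = 1.
Cage i is given, leaving r5c4 = 2.
The two cells of cage b must have product 8; hence r2c3 = 2.
Column 4 now contains 2, leaving r2c4 = 4.
Row 2 already has 4, which forces r2c5 = 5.
Column 4 already has 4; hence r3c4 = 5.
Cage f needs product 40; hence r4c1 = 5.
The 3 cells of cage f must have product 40, so r4c2 = 2.
Cage e has product 60, so r4c3 = 3.
Cage e needs product 60, which forces r4c4 = 1.
3 is placed in row 4, leaving r4c5 = 4.
Row 5 now contains 2, leaving r5c1 = 4.
Column 5 already has 4; hence r5c5 = 3.
Cage c needs product 40; hence r1c1 = 2.
2 is placed in column 2, leaving r1c2 = 4.
Cage c has product 40, which forces r1c3 = 5.
Column 4 now contains 1, leaving r1c4 = 3.
Column 5 already has 3, leaving r1c5 = 1.
Row 2 now contains 5, so r2c1 = 1.
Row 3 now contains 5, so r3c3 = 4.
Column 5 already has 4; hence r3c5 = 2.
Completed grid: 2 4 5 3 1 / 1 3 2 4 5 / 3 1 4 5 2 / 5 2 3 1 4 / 4 5 1 2 3.

4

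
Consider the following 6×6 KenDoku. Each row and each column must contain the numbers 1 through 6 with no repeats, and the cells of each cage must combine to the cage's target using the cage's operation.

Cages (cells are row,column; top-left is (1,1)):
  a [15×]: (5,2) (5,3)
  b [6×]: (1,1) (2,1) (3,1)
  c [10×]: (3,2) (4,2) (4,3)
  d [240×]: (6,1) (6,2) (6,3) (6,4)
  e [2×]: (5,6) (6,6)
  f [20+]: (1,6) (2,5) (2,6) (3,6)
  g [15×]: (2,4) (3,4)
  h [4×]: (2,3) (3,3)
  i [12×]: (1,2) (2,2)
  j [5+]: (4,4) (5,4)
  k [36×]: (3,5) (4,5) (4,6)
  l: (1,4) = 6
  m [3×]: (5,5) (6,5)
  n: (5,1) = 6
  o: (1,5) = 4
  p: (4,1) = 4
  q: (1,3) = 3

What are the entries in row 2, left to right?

2 6 1 3 5 4

Q is a freebie, leaving (1,3) = 3.
Cage l is given, so (1,4) = 6.
Cage o is a single given cell, which forces (1,5) = 4.
Row 1 now contains 4, leaving (1,6) = 5.
P is a freebie, so (4,1) = 4.
Cage n is given, which forces (5,1) = 6.
Column 3 already has 3, which forces (5,3) = 5.
Row 1 now contains 4, which forces (1,2) = 2.
The two cells of cage i must have product 12, leaving (2,2) = 6.
Row 2 now contains 6, which forces (2,5) = 5.
Row 5 now contains 5, so (5,2) = 3.
Row 5 already has 3, which forces (5,5) = 1.
Row 5 now contains 1, which forces (5,6) = 2.
Column 5 now contains 1, so (6,5) = 3.
Column 6 already has 2, so (6,6) = 1.
Row 1 now contains 2, so (1,1) = 1.
Row 2 already has 5, which forces (2,4) = 3.
Cage f has sum 20, leaving (2,6) = 4.
Cage g's pair has product 15, which forces (3,4) = 5.
The 4 cells of cage f must have sum 20; hence (3,6) = 6.
Cage c needs product 10, leaving (4,3) = 2.
Cage j's pair has sum 5, so (4,4) = 1.
2 is placed in row 4, leaving (4,5) = 6.
The 3 cells of cage k must have product 36, which forces (4,6) = 3.
Row 5 already has 2, so (5,4) = 4.
Cage d needs product 240, leaving (6,3) = 6.
4 is placed in column 4, so (6,4) = 2.
3 is placed in row 2, leaving (2,1) = 2.
Row 2 already has 4, so (2,3) = 1.
Cage b has product 6, so (3,1) = 3.
Row 3 already has 5, which forces (3,2) = 1.
The two cells of cage h must have product 4, so (3,3) = 4.
Row 3 already has 6, which forces (3,5) = 2.
1 is placed in row 4, leaving (4,2) = 5.
Row 6 now contains 2; hence (6,1) = 5.
Cage d has product 240, which forces (6,2) = 4.
The full grid is 1 2 3 6 4 5 / 2 6 1 3 5 4 / 3 1 4 5 2 6 / 4 5 2 1 6 3 / 6 3 5 4 1 2 / 5 4 6 2 3 1.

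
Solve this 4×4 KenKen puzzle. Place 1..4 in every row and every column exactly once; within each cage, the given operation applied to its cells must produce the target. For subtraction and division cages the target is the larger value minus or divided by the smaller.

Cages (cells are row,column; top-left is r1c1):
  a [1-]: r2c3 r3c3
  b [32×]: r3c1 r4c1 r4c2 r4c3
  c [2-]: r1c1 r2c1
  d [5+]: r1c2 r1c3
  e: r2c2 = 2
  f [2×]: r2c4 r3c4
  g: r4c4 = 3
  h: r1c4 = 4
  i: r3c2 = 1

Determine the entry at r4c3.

H is a freebie; hence r1c4 = 4.
Cage e is a single given cell, which forces r2c2 = 2.
Row 2 already has 2, which forces r2c4 = 1.
Cage b has product 32; hence r3c1 = 4.
Cage i is given, so r3c2 = 1.
Column 4 already has 1, which forces r3c4 = 2.
1 is placed in column 2, which forces r4c2 = 4.
Cage g is given; hence r4c4 = 3.
Cage c needs two cells with difference 2; hence r1c1 = 1.
1 is placed in column 2, leaving r1c2 = 3.
The two cells of cage d must have sum 5, leaving r1c3 = 2.
Column 1 now contains 4, leaving r2c1 = 3.
Cage a needs two cells with difference 1; hence r2c3 = 4.
2 is placed in row 3, which forces r3c3 = 3.
Column 1 now contains 1, which forces r4c1 = 2.
2 is placed in column 3, leaving r4c3 = 1.
Filled in: 1 3 2 4 / 3 2 4 1 / 4 1 3 2 / 2 4 1 3.

1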